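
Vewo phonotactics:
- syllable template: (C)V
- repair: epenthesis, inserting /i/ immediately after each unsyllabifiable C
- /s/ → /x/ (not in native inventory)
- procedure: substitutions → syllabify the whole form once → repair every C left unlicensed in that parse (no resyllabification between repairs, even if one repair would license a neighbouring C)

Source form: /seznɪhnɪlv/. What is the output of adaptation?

Substitution: /s/ → /x/, giving /xeznɪhnɪlv/.
Syllabifying with onset maximization leaves /z/, /h/, /l/, /v/ stranded (no codas are permitted; onsets are limited to one consonant).
Epenthesis after each stranded consonant: /z/ → /zi/, /h/ → /hi/, /l/ → /li/, /v/ → /vi/.

xezinɪhinɪlivi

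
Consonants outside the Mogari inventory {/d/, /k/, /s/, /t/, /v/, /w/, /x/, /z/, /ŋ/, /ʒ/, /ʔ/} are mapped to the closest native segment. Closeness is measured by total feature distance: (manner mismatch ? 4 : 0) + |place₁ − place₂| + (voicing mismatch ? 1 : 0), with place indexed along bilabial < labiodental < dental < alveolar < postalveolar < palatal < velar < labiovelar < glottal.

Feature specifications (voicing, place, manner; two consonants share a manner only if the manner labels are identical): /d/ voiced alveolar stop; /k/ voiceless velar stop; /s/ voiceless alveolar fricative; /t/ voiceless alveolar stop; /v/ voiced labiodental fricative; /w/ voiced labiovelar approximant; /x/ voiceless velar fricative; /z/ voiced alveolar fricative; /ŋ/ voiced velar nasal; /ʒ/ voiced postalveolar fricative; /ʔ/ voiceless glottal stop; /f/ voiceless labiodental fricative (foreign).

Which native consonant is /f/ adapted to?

/v/ is closest: same manner (fricative), place distance 0 (labiodental→labiodental), voicing differs (+1); total 1. Next closest is /s/ at distance 2.

v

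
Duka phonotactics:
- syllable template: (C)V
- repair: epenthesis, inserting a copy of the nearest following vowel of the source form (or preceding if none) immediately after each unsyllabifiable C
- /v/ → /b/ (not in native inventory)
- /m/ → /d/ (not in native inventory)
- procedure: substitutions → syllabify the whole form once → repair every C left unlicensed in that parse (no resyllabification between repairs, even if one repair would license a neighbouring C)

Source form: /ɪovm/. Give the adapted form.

Substitution: /v/ → /b/, /m/ → /d/, giving /ɪobd/.
The consonants /b/, /d/ cannot be parsed into a legal (C)V syllable (no codas are permitted; onsets are limited to one consonant).
Inserting the epenthetic vowel yields /b/ → /bo/, /d/ → /do/.

ɪobodo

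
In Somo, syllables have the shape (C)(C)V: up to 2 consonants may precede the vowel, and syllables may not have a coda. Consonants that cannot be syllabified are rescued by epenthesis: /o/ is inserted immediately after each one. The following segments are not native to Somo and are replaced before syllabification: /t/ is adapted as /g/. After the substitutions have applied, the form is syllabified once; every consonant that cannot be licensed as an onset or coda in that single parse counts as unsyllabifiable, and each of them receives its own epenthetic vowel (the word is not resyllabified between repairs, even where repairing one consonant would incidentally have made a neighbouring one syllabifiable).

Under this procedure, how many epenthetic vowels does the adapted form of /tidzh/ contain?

3

After substitution the input is /gidzh/.
The unsyllabifiable consonants are /d/, /z/, /h/; each receives one epenthetic vowel.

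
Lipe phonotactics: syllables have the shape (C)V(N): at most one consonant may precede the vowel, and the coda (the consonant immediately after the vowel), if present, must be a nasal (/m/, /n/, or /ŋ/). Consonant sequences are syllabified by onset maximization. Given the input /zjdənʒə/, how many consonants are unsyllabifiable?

Under (C)V(N), the unsyllabifiable consonants are /z/, /j/ (only a nasal (/m/, /n/, or /ŋ/) is licensed in coda position; onsets are limited to one consonant).

2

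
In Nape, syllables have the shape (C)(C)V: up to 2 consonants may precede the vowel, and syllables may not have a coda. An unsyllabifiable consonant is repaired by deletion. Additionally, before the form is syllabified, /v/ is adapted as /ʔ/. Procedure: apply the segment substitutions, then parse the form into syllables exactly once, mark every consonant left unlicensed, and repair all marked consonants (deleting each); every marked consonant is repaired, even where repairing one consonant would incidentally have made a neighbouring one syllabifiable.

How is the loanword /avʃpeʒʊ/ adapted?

aʃpeʒʊ

Substitution: /v/ → /ʔ/, giving /aʔʃpeʒʊ/.
The consonants /ʔ/ cannot be parsed into a legal (C)(C)V syllable (no codas are permitted; onsets may contain at most 2 consonants).
Deletion applies to /ʔ/.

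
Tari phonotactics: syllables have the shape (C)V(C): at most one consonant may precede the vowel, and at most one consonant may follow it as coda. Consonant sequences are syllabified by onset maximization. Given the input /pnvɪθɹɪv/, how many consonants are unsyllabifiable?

2

The consonants /p/, /n/ cannot be parsed into a legal (C)V(C) syllable (at most one coda consonant is licensed; onsets are limited to one consonant).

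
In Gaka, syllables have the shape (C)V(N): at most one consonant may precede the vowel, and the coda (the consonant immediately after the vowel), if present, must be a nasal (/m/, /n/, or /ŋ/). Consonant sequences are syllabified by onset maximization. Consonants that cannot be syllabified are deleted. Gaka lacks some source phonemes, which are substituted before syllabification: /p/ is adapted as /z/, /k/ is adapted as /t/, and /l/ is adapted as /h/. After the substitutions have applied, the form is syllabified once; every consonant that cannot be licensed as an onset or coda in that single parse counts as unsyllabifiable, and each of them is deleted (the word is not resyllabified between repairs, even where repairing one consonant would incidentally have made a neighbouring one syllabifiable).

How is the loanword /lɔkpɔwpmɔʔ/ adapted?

Substitution: /l/ → /h/, /k/ → /t/, /p/ → /z/, giving /hɔtzɔwzmɔʔ/.
Under (C)V(N), the unsyllabifiable consonants are /t/, /w/, /z/, /ʔ/ (only a nasal (/m/, /n/, or /ŋ/) is licensed in coda position; onsets are limited to one consonant).
Each unlicensed consonant is deleted: /t/, /w/, /z/, /ʔ/.

hɔzɔmɔ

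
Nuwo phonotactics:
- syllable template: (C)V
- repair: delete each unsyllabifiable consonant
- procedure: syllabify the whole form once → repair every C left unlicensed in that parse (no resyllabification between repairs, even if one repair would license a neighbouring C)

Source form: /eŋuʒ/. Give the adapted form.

The consonants /ʒ/ cannot be parsed into a legal (C)V syllable (no codas are permitted; onsets are limited to one consonant).
Deletion applies to /ʒ/.

eŋu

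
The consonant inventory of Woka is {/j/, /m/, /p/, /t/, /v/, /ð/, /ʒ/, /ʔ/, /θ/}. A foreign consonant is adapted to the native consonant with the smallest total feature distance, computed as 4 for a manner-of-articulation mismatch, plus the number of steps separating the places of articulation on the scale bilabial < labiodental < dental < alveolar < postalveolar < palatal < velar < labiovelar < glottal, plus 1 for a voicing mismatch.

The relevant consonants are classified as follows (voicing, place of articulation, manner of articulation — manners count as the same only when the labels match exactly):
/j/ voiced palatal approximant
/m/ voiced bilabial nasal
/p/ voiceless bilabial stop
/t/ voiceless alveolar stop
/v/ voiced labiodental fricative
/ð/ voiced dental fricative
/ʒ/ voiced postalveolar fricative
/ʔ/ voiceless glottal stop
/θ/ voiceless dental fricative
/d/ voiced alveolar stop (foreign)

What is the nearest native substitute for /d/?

t

/t/ is closest: same manner (stop), place distance 0 (alveolar→alveolar), voicing differs (+1); total 1. Next closest is /p/ at distance 4.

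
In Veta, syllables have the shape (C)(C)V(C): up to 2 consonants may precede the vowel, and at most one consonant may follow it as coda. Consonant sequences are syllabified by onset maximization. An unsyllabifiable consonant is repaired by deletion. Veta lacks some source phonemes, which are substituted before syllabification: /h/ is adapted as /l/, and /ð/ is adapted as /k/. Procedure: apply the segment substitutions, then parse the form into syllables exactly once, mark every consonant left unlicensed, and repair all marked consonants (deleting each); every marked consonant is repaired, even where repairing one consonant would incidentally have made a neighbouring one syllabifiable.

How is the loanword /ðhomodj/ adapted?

Substitution: /ð/ → /k/, /h/ → /l/, giving /klomodj/.
The consonants /j/ cannot be parsed into a legal (C)(C)V(C) syllable (at most one coda consonant is licensed; onsets may contain at most 2 consonants).
Deleting the stranded consonants removes /j/.

klomod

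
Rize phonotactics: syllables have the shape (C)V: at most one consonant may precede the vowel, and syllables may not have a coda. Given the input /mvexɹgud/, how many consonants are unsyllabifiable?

The consonants /m/, /x/, /ɹ/, /d/ cannot be parsed into a legal (C)V syllable (no codas are permitted; onsets are limited to one consonant).

4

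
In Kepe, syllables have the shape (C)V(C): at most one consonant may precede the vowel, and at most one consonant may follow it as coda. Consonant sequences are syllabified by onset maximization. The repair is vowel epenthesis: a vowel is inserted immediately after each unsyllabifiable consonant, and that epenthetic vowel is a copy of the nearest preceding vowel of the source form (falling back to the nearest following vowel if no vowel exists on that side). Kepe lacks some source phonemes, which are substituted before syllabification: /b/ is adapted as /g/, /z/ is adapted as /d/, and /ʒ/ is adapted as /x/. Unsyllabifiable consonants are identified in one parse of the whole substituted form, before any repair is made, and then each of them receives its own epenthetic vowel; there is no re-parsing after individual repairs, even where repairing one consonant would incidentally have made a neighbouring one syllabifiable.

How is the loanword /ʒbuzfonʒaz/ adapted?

xugudfonxad

Substitution: /ʒ/ → /x/, /b/ → /g/, /z/ → /d/, giving /xgudfonxad/.
The consonants /x/ cannot be parsed into a legal (C)V(C) syllable (at most one coda consonant is licensed; onsets are limited to one consonant).
Epenthesis after each stranded consonant: /x/ → /xu/.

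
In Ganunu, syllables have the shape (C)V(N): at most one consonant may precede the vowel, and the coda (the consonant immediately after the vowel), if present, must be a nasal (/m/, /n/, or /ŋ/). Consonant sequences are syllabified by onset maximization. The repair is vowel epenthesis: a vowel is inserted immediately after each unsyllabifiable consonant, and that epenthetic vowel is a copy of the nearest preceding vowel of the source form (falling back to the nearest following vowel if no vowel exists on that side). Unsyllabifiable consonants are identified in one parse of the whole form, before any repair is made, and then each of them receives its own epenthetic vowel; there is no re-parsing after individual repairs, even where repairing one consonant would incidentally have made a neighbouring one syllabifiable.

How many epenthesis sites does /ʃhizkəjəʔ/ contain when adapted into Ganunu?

3

The unsyllabifiable consonants are /ʃ/, /z/, /ʔ/; each receives one epenthetic vowel.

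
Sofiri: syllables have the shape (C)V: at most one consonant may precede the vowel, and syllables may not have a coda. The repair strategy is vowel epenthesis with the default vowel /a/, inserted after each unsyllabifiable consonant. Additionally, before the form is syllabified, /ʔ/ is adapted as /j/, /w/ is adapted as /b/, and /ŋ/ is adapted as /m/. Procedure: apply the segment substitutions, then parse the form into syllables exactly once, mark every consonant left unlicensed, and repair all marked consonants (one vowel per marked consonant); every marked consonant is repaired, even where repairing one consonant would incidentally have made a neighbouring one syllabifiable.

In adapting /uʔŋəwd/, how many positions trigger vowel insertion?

After substitution the input is /ujməbd/.
The unsyllabifiable consonants are /j/, /b/, /d/; each receives one epenthetic vowel.

3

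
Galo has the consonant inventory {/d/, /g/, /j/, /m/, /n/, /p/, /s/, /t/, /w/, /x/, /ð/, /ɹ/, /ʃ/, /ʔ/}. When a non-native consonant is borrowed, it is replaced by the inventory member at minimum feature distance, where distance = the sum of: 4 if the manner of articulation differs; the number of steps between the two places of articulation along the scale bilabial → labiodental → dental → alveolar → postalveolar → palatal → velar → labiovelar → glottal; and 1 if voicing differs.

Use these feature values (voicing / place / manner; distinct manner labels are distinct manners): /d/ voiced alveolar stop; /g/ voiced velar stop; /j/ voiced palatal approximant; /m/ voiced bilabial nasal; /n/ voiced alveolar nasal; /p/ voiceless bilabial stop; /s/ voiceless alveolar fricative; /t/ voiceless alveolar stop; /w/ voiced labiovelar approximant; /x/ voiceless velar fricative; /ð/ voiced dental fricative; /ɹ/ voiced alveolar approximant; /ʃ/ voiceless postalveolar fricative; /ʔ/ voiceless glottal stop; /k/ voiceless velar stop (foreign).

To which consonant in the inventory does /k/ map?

/g/ is closest: same manner (stop), place distance 0 (velar→velar), voicing differs (+1); total 1. Next closest is /ʔ/ at distance 2.

g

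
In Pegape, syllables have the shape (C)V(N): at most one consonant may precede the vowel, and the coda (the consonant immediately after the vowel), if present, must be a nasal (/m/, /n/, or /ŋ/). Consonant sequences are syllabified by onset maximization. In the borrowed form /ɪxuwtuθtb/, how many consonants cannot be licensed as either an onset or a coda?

The consonants /w/, /θ/, /t/, /b/ cannot be parsed into a legal (C)V(N) syllable (only a nasal (/m/, /n/, or /ŋ/) is licensed in coda position; onsets are limited to one consonant).

4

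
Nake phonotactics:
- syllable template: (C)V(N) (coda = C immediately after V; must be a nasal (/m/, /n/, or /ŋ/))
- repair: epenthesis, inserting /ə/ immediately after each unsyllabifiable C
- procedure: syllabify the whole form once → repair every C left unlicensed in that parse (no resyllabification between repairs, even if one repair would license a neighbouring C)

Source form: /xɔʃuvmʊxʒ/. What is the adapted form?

xɔʃuvəmʊxəʒə

Under (C)V(N), the unsyllabifiable consonants are /v/, /x/, /ʒ/ (only a nasal (/m/, /n/, or /ŋ/) is licensed in coda position; onsets are limited to one consonant).
Each unlicensed consonant becomes the onset of a new syllable: /v/ → /və/, /x/ → /xə/, /ʒ/ → /ʒə/.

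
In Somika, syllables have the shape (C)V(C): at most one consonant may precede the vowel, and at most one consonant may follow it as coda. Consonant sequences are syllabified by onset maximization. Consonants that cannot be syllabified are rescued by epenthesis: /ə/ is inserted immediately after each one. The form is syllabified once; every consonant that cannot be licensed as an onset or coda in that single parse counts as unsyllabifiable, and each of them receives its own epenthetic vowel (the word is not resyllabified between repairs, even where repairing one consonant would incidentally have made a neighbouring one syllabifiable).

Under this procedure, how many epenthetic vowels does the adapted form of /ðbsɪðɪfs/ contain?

The unsyllabifiable consonants are /ð/, /b/, /s/; each receives one epenthetic vowel.

3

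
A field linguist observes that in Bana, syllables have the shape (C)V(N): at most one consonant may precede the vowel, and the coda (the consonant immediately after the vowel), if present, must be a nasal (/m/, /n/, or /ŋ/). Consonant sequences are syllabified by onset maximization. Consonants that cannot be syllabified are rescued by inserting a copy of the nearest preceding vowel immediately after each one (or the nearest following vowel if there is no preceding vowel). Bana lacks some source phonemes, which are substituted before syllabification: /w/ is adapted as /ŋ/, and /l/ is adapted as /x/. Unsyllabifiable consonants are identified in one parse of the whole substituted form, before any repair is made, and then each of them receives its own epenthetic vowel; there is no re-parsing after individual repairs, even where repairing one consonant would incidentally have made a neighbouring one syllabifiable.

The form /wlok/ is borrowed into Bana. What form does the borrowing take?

ŋoxoko

Substitution: /w/ → /ŋ/, /l/ → /x/, giving /ŋxok/.
Under (C)V(N), the unsyllabifiable consonants are /ŋ/, /k/ (only a nasal (/m/, /n/, or /ŋ/) is licensed in coda position; onsets are limited to one consonant).
Each unlicensed consonant becomes the onset of a new syllable: /ŋ/ → /ŋo/, /k/ → /ko/.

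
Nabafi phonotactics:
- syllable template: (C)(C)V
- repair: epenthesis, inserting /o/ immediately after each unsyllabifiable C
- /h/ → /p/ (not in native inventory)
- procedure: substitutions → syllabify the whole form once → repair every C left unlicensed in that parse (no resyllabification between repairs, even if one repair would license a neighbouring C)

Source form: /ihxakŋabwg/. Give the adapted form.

Substitution: /h/ → /p/, giving /ipxakŋabwg/.
The consonants /b/, /w/, /g/ cannot be parsed into a legal (C)(C)V syllable (no codas are permitted; onsets may contain at most 2 consonants).
Each unlicensed consonant becomes the onset of a new syllable: /b/ → /bo/, /w/ → /wo/, /g/ → /go/.

ipxakŋabowogo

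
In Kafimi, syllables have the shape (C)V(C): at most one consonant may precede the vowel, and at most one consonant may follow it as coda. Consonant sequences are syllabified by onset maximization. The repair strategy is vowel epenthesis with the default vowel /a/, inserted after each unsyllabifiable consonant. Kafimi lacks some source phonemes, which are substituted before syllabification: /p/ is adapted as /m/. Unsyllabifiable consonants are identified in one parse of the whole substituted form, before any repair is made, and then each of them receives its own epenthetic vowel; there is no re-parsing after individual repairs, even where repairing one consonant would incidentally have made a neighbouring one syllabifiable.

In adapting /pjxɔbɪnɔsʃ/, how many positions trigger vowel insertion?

After substitution the input is /mjxɔbɪnɔsʃ/.
The unsyllabifiable consonants are /m/, /j/, /ʃ/; each receives one epenthetic vowel.

3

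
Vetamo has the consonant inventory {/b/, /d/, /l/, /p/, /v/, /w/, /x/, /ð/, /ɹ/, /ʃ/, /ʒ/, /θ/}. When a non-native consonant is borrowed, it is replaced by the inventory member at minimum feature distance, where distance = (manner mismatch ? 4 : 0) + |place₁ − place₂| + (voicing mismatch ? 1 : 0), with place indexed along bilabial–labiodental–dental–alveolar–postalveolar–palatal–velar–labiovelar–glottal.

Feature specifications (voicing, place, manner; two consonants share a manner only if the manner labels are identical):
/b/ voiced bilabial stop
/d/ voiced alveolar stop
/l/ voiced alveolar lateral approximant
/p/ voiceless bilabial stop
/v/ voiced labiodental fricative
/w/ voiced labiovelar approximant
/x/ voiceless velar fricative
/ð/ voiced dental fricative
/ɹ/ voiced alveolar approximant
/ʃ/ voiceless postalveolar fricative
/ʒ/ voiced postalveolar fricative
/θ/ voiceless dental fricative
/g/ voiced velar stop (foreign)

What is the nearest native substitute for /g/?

d

/d/ is closest: same manner (stop), place distance 3 (velar→alveolar), same voicing; total 3. Next closest is /w/ at distance 5.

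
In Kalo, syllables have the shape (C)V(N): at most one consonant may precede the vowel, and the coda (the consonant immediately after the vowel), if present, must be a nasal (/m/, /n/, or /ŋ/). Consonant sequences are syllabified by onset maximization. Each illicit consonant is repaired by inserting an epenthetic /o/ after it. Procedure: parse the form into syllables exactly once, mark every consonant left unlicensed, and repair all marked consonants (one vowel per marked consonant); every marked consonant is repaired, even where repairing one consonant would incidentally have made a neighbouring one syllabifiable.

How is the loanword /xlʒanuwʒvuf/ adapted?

Under (C)V(N), the unsyllabifiable consonants are /x/, /l/, /w/, /ʒ/, /f/ (only a nasal (/m/, /n/, or /ŋ/) is licensed in coda position; onsets are limited to one consonant).
Inserting the epenthetic vowel yields /x/ → /xo/, /l/ → /lo/, /w/ → /wo/, /ʒ/ → /ʒo/, /f/ → /fo/.

xoloʒanuwoʒovufo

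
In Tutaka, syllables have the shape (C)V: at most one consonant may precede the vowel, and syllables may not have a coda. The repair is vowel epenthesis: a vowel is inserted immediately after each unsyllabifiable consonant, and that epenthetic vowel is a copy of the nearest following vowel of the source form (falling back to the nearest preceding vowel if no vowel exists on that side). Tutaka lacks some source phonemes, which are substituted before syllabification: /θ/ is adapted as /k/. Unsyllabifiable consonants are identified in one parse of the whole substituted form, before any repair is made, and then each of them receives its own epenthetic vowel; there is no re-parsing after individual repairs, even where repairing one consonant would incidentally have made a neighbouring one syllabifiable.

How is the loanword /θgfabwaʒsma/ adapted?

Substitution: /θ/ → /k/, giving /kgfabwaʒsma/.
Syllabifying with onset maximization leaves /k/, /g/, /b/, /ʒ/, /s/ stranded (no codas are permitted; onsets are limited to one consonant).
Each unlicensed consonant becomes the onset of a new syllable: /k/ → /ka/, /g/ → /ga/, /b/ → /ba/, /ʒ/ → /ʒa/, /s/ → /sa/.

kagafabawaʒasama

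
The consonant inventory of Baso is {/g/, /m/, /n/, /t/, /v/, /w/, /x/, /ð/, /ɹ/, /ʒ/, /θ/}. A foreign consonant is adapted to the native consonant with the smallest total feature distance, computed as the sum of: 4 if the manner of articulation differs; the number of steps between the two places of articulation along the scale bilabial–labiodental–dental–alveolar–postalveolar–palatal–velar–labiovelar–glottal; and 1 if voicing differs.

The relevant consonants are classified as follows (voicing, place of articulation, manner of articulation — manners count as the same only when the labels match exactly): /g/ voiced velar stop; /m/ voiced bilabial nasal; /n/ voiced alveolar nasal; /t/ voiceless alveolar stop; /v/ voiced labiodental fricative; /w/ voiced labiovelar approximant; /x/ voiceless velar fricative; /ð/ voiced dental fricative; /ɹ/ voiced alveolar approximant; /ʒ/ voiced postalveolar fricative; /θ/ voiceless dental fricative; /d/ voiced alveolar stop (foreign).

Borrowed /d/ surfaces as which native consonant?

/t/ is closest: same manner (stop), place distance 0 (alveolar→alveolar), voicing differs (+1); total 1. Next closest is /g/ at distance 3.

t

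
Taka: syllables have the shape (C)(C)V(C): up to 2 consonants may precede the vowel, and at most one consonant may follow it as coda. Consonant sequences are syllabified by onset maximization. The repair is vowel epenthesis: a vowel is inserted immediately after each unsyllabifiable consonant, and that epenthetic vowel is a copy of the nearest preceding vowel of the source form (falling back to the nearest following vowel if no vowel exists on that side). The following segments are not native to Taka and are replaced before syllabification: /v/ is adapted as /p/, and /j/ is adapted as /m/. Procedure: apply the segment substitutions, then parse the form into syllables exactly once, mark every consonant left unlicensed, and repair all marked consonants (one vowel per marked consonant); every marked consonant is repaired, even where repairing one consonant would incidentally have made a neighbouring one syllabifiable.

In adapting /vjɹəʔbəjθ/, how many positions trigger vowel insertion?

After substitution the input is /pmɹəʔbəmθ/.
The unsyllabifiable consonants are /p/, /θ/; each receives one epenthetic vowel.

2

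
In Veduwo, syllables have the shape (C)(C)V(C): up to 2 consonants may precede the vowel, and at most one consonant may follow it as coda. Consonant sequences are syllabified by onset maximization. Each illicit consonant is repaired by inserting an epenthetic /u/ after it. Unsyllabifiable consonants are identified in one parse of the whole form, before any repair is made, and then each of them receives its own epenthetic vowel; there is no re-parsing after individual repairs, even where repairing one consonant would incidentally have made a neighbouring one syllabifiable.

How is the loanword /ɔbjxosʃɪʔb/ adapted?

The consonants /b/ cannot be parsed into a legal (C)(C)V(C) syllable (at most one coda consonant is licensed; onsets may contain at most 2 consonants).
Each unlicensed consonant becomes the onset of a new syllable: /b/ → /bu/.

ɔbjxosʃɪʔbu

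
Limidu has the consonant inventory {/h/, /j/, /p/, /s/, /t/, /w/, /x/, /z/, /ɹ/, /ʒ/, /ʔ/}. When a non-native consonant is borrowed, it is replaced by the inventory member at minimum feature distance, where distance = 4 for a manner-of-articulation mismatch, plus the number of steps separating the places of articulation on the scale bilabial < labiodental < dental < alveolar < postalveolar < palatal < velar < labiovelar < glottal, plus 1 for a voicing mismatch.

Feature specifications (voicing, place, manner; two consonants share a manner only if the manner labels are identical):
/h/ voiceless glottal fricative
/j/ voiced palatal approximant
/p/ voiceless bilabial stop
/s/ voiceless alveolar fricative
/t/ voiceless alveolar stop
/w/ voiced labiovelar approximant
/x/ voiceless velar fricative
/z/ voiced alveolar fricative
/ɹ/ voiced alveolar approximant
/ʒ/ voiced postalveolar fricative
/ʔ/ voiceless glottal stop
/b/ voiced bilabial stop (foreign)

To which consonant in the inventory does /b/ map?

p

/p/ is closest: same manner (stop), place distance 0 (bilabial→bilabial), voicing differs (+1); total 1. Next closest is /t/ at distance 4.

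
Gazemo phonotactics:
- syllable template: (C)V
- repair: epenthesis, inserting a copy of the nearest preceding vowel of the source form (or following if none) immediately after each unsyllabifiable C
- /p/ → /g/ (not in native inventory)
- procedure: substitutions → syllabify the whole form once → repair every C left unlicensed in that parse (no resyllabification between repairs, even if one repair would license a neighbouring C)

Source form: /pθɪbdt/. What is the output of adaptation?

gɪθɪbɪdɪtɪ

Substitution: /p/ → /g/, giving /gθɪbdt/.
Under (C)V, the unsyllabifiable consonants are /g/, /b/, /d/, /t/ (no codas are permitted; onsets are limited to one consonant).
Inserting the epenthetic vowel yields /g/ → /gɪ/, /b/ → /bɪ/, /d/ → /dɪ/, /t/ → /tɪ/.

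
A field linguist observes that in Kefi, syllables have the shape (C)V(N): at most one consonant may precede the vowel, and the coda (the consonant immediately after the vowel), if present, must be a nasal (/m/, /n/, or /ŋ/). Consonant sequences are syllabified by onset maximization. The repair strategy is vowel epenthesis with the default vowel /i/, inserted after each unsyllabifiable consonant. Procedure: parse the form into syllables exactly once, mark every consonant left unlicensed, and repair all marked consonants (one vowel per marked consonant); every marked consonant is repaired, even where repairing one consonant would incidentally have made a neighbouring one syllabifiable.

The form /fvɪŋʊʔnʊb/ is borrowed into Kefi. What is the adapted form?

Under (C)V(N), the unsyllabifiable consonants are /f/, /ʔ/, /b/ (only a nasal (/m/, /n/, or /ŋ/) is licensed in coda position; onsets are limited to one consonant).
Epenthesis after each stranded consonant: /f/ → /fi/, /ʔ/ → /ʔi/, /b/ → /bi/.

fivɪŋʊʔinʊbi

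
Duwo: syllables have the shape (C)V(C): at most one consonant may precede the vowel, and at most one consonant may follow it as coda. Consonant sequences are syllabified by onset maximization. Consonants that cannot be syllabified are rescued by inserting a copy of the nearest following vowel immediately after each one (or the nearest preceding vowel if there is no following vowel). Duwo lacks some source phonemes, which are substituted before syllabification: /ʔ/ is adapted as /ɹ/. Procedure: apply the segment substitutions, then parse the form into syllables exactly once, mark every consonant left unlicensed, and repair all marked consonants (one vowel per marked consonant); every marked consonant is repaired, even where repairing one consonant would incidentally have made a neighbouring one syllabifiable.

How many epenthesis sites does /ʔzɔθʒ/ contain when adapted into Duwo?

2

After substitution the input is /ɹzɔθʒ/.
The unsyllabifiable consonants are /ɹ/, /ʒ/; each receives one epenthetic vowel.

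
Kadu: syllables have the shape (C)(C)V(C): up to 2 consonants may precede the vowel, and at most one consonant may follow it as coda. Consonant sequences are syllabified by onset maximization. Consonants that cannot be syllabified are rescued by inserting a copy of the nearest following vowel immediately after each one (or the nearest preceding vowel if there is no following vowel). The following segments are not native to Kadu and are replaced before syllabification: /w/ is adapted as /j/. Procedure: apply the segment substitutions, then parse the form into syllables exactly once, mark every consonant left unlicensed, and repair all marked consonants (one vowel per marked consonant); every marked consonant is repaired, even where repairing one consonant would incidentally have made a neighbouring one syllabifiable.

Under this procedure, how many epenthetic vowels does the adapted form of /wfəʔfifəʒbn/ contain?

After substitution the input is /jfəʔfifəʒbn/.
The unsyllabifiable consonants are /b/, /n/; each receives one epenthetic vowel.

2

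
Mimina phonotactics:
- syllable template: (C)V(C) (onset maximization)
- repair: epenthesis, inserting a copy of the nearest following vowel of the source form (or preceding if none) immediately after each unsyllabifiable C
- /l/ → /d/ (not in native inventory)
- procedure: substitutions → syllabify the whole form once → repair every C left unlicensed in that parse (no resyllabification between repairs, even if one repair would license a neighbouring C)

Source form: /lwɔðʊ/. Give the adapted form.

Substitution: /l/ → /d/, giving /dwɔðʊ/.
Syllabifying with onset maximization leaves /d/ stranded (at most one coda consonant is licensed; onsets are limited to one consonant).
Epenthesis after each stranded consonant: /d/ → /dɔ/.

dɔwɔðʊ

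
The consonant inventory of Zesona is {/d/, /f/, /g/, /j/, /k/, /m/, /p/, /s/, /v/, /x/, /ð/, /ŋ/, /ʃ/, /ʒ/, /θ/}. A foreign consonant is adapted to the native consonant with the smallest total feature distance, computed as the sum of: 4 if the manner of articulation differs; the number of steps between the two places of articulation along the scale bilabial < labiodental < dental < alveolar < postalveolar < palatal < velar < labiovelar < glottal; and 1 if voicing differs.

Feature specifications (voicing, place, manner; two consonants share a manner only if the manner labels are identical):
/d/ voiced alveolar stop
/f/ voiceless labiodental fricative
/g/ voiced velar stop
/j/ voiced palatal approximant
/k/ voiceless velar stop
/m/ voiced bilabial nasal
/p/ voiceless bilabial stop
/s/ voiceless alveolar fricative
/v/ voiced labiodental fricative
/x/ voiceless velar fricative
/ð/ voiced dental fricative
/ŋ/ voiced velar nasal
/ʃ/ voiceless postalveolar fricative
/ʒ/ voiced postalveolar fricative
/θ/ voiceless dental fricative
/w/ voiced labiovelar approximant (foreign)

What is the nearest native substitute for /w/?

/j/ is closest: same manner (approximant), place distance 2 (labiovelar→palatal), same voicing; total 2. Next closest is /g/ at distance 5.

j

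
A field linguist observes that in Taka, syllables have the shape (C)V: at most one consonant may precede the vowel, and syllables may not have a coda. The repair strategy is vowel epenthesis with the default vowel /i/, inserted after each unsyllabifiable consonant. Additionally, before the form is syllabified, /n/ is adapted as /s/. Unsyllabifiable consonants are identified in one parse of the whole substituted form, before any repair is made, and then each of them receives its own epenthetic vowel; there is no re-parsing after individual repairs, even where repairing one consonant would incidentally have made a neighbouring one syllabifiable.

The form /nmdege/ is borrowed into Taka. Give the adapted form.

Substitution: /n/ → /s/, giving /smdege/.
The consonants /s/, /m/ cannot be parsed into a legal (C)V syllable (no codas are permitted; onsets are limited to one consonant).
Each unlicensed consonant becomes the onset of a new syllable: /s/ → /si/, /m/ → /mi/.

simidege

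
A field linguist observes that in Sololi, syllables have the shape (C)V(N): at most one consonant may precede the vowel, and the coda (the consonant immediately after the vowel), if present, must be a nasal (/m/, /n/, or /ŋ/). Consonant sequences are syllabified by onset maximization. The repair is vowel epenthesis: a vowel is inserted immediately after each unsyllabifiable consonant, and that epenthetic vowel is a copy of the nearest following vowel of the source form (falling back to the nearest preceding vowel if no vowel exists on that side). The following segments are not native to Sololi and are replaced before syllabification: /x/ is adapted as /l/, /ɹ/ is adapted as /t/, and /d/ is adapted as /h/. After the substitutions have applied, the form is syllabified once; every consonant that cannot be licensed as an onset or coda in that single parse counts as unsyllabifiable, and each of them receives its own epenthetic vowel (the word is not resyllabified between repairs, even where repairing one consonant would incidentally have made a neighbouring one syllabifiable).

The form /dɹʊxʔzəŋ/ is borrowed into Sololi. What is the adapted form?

hʊtʊləʔəzəŋ

Substitution: /d/ → /h/, /ɹ/ → /t/, /x/ → /l/, giving /htʊlʔzəŋ/.
Syllabifying with onset maximization leaves /h/, /l/, /ʔ/ stranded (only a nasal (/m/, /n/, or /ŋ/) is licensed in coda position; onsets are limited to one consonant).
Epenthesis after each stranded consonant: /h/ → /hʊ/, /l/ → /lə/, /ʔ/ → /ʔə/.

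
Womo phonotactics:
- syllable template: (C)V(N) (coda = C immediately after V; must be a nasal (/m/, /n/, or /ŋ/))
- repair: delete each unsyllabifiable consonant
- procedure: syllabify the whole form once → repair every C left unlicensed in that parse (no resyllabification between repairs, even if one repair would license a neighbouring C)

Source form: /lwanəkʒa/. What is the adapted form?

wanəʒa

The consonants /l/, /k/ cannot be parsed into a legal (C)V(N) syllable (only a nasal (/m/, /n/, or /ŋ/) is licensed in coda position; onsets are limited to one consonant).
Deletion applies to /l/, /k/.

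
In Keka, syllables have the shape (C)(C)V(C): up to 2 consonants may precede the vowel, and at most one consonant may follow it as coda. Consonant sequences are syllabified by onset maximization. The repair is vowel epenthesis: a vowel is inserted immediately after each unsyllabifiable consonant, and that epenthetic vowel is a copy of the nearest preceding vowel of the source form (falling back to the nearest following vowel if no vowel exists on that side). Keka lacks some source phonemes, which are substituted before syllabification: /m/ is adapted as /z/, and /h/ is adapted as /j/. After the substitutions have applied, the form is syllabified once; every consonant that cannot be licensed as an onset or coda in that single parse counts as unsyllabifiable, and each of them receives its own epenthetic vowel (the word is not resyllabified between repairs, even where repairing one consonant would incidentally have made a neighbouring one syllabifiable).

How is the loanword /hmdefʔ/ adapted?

Substitution: /h/ → /j/, /m/ → /z/, giving /jzdefʔ/.
Under (C)(C)V(C), the unsyllabifiable consonants are /j/, /ʔ/ (at most one coda consonant is licensed; onsets may contain at most 2 consonants).
Inserting the epenthetic vowel yields /j/ → /je/, /ʔ/ → /ʔe/.

jezdefʔe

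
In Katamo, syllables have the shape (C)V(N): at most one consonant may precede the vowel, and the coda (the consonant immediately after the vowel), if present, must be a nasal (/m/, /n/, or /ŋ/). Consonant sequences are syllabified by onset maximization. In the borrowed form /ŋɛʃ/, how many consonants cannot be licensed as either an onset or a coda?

Under (C)V(N), the unsyllabifiable consonants are /ʃ/ (only a nasal (/m/, /n/, or /ŋ/) is licensed in coda position; onsets are limited to one consonant).

1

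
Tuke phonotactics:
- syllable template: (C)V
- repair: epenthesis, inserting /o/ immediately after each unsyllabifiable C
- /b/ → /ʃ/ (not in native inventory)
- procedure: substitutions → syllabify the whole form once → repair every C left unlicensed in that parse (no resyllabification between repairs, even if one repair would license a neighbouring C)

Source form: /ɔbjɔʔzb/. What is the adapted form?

Substitution: /b/ → /ʃ/, giving /ɔʃjɔʔzʃ/.
The consonants /ʃ/, /ʔ/, /z/, /ʃ/ cannot be parsed into a legal (C)V syllable (no codas are permitted; onsets are limited to one consonant).
Epenthesis after each stranded consonant: /ʃ/ → /ʃo/, /ʔ/ → /ʔo/, /z/ → /zo/, /ʃ/ → /ʃo/.

ɔʃojɔʔozoʃo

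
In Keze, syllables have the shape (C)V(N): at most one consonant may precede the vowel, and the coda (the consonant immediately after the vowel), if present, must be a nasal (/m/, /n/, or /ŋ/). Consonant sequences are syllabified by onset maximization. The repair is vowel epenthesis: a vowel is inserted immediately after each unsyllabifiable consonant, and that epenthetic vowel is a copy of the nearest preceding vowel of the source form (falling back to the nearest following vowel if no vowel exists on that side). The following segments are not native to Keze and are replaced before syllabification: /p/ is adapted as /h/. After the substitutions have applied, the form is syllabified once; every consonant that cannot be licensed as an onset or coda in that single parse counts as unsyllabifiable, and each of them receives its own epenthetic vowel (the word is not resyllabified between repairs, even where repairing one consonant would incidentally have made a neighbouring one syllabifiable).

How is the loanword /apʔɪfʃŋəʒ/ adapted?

Substitution: /p/ → /h/, giving /ahʔɪfʃŋəʒ/.
The consonants /h/, /f/, /ʃ/, /ʒ/ cannot be parsed into a legal (C)V(N) syllable (only a nasal (/m/, /n/, or /ŋ/) is licensed in coda position; onsets are limited to one consonant).
Inserting the epenthetic vowel yields /h/ → /ha/, /f/ → /fɪ/, /ʃ/ → /ʃɪ/, /ʒ/ → /ʒə/.

ahaʔɪfɪʃɪŋəʒə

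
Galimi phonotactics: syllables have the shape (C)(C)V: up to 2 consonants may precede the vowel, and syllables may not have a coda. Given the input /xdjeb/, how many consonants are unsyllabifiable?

Syllabifying with onset maximization leaves /x/, /b/ stranded (no codas are permitted; onsets may contain at most 2 consonants).

2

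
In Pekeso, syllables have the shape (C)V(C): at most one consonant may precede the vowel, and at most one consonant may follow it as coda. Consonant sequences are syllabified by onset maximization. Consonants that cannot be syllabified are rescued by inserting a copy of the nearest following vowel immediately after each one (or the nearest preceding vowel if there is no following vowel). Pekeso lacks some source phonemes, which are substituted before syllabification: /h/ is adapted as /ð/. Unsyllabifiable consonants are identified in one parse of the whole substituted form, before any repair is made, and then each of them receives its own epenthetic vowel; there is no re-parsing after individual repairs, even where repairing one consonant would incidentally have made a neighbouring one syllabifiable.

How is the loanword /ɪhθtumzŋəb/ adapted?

Substitution: /h/ → /ð/, giving /ɪðθtumzŋəb/.
Syllabifying with onset maximization leaves /θ/, /z/ stranded (at most one coda consonant is licensed; onsets are limited to one consonant).
Each unlicensed consonant becomes the onset of a new syllable: /θ/ → /θu/, /z/ → /zə/.

ɪðθutumzəŋəb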